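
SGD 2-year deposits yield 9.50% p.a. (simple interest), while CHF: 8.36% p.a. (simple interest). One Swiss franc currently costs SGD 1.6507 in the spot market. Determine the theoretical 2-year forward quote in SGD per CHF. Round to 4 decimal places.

1.6829

T = 2 years.
SGD growth factor: 1 + 0.0950×2 = 1.190000.
CHF growth factor: 1 + 0.0836×2 = 1.167200.
Forward (SGD per CHF) = 1.6507 × 1.190000 / 1.167200 = 1.682945.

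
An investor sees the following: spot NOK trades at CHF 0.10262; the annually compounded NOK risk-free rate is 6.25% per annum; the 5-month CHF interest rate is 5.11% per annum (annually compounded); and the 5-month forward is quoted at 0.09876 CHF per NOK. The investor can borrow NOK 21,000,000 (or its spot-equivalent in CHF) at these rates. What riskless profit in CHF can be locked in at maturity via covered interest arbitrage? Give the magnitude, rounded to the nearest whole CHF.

CHF 73,222

T = 5/12 years.
Route A — deposit NOK, sell forward: 21,000,000 × 1.025582003 × 0.09876 = CHF 2,127,016.05.
Route B — convert at spot, deposit CHF: 21,000,000 × 0.10262 × 1.020982618 = CHF 2,200,237.96.
The quoted forward undervalues NOK, so borrow NOK, convert to CHF at spot, deposit the CHF at 5.11%, and buy NOK forward at 0.09876 to cover the loan.
Profit = 2,200,237.96 − 2,127,016.05 = CHF 73,222.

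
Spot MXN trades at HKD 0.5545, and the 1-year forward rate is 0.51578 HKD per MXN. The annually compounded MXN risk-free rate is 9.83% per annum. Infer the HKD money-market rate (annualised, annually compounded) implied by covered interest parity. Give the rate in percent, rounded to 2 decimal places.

2.16%

T = 1 year.
CIP gives F = S · g_HKD/g_MXN, so g_HKD/g_MXN = 0.51578/0.5545 = 0.9301713.
The MXN side grows by (1 + 0.0983)^1 = 1.098300.
That pins the HKD growth at 1.0216071.
r = 1.0216071^(1/1) − 1 = 0.021607 → 2.16%.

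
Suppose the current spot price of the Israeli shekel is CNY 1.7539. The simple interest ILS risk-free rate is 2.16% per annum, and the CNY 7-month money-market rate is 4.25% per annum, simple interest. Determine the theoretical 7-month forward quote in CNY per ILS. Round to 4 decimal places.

T = 7/12 years.
CNY accumulates by 1 + 0.0425×7/12 = 1.0247917.
ILS accumulates by 1 + 0.0216×7/12 = 1.012600.
CIP: F = S · (grow CNY)/(grow ILS) = 1.7539 × 1.0247917/1.012600 = 1.775017 CNY per ILS.

1.7750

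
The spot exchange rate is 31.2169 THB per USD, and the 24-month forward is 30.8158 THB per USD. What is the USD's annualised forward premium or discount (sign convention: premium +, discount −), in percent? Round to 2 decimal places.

T = 2 years.
USD trades forward at -1.28488% vs spot over the period.
×(1/T) gives -0.64% p.a.

-0.64%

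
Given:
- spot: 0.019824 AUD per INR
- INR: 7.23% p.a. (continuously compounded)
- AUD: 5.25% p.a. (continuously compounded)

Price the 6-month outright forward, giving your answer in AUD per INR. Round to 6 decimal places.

T = 6/12 years.
AUD accumulates by e^(0.0525×6/12) = 1.0265976.
INR growth factor: e^(0.0723×6/12) = 1.0368114.
CIP: F = S · (grow AUD)/(grow INR) = 0.019824 × 1.0265976/1.0368114 = 0.01962871 AUD per INR.

0.019629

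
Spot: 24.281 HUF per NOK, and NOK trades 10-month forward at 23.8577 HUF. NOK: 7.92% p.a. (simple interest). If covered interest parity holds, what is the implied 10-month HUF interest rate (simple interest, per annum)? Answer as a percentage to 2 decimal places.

T = 10/12 years.
By CIP, F/S equals the HUF-to-NOK growth ratio: 23.8577/24.281 = 0.9825666.
The NOK side grows by 1 + 0.0792×10/12 = 1.066000.
So the HUF growth factor = 1.047416.
r = (1.047416 − 1)/(10/12) = 0.056899 → 5.69%.

5.69%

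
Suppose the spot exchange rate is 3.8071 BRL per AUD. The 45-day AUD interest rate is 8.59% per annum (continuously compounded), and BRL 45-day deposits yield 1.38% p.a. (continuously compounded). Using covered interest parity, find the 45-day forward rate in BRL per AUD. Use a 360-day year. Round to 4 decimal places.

T = 45/360 years.
Growth of 1 BRL over T: e^(0.0138×45/360) = 1.0017265.
Growth of 1 AUD over T: e^(0.0859×45/360) = 1.0107954.
CIP: F = S · (grow BRL)/(grow AUD) = 3.8071 × 1.0017265/1.0107954 = 3.772943 BRL per AUD.

3.7729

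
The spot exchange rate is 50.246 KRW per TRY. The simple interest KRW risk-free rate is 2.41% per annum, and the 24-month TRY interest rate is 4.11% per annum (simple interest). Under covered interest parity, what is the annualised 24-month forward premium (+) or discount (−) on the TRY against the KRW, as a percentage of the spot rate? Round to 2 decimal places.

-1.57%

T = 2 years.
No-arbitrage forward: 50.246 × 1.048200 / 1.082200 = 48.667397 KRW/TRY.
Annualised premium = (F − S)/S × (1/T) = (48.667397 − 50.246)/50.246 ÷ 2 = -1.57%.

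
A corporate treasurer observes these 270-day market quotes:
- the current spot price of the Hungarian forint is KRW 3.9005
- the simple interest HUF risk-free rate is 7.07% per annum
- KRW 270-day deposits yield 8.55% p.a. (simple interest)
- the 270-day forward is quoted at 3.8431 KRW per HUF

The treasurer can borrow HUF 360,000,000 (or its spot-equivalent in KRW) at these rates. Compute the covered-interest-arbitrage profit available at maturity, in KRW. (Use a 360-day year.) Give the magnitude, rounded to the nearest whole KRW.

KRW 37,346,107

T = 270/360 years.
Keep in HUF, deliver into the forward: 360,000,000·1.053025·3.8431 = KRW 1,456,876,935.90.
Swap to KRW now, deposit: 360,000,000·3.9005·1.064125 = KRW 1,494,223,042.50.
The quoted forward undervalues HUF, so borrow HUF, convert to KRW at spot, deposit the KRW at 8.55%, and buy HUF forward at 3.8431 to cover the loan.
Profit = 1,494,223,042.50 − 1,456,876,935.90 = KRW 37,346,107.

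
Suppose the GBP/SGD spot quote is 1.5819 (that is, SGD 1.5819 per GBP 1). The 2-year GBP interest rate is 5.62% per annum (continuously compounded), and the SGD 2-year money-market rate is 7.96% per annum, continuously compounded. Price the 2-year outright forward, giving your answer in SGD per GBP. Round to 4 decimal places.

1.6577

T = 2 years.
SGD accumulates by e^(0.0796×2) = 1.1725724.
GBP growth factor: e^(0.0562×2) = 1.1189604.
So F = 1.5819 × 1.1725724 / 1.1189604 = 1.657693 (SGD/GBP).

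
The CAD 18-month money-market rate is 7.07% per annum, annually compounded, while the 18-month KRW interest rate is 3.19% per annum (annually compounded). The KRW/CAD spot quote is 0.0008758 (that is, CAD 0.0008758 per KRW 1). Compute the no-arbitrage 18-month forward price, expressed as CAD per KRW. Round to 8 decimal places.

0.00092566

T = 18/12 years.
CAD accumulates by (1 + 0.0707)^(18/12) = 1.1079029.
Growth of 1 KRW over T: (1 + 0.0319)^(18/12) = 1.0482296.
CIP: F = S · (grow CAD)/(grow KRW) = 0.0008758 × 1.1079029/1.0482296 = 0.0009256573 CAD per KRW.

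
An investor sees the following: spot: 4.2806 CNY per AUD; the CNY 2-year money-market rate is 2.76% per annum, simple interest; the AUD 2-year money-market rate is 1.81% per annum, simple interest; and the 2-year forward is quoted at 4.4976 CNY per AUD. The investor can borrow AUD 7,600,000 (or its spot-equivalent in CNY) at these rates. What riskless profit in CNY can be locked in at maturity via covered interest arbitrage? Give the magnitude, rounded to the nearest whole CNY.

CNY 1,090,782

T = 2 years.
Route A — deposit AUD, sell forward: 7,600,000 × 1.036200 × 4.4976 = CNY 35,419,139.71.
Route B — convert at spot, deposit CNY: 7,600,000 × 4.2806 × 1.055200 = CNY 34,328,357.31.
The quoted forward overvalues AUD, so borrow CNY, buy AUD at spot, deposit the AUD at 1.81%, and sell the proceeds forward at 4.4976.
The gap between the two covered legs is CNY 1,090,782.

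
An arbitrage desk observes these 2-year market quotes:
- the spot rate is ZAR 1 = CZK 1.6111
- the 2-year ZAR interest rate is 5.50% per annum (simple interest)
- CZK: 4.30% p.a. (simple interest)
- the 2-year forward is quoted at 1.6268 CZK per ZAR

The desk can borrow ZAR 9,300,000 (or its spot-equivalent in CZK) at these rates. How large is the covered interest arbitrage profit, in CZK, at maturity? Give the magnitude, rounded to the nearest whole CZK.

T = 2 years.
Invest the ZAR and cover forward: 9,300,000 × 1.110000 × 1.6268 = CZK 16,793,456.40.
Convert at spot and invest in CZK: 9,300,000 × 1.6111 × 1.086000 = CZK 16,271,787.78.
The quoted forward overvalues ZAR, so borrow CZK, buy ZAR at spot, deposit the ZAR at 5.50%, and sell the proceeds forward at 1.6268.
The gap between the two covered legs is CZK 521,669.

CZK 521,669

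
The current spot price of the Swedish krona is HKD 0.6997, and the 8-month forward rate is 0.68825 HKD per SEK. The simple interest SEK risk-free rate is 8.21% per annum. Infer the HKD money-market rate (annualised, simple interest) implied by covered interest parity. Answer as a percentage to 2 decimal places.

5.62%

T = 8/12 years.
CIP gives F = S · g_HKD/g_SEK, so g_HKD/g_SEK = 0.68825/0.6997 = 0.9836358.
The SEK side grows by 1 + 0.0821×8/12 = 1.0547333.
So the HKD growth factor = 1.0374734.
(1.0374734 − 1)/T = 0.056210, i.e. 5.62%.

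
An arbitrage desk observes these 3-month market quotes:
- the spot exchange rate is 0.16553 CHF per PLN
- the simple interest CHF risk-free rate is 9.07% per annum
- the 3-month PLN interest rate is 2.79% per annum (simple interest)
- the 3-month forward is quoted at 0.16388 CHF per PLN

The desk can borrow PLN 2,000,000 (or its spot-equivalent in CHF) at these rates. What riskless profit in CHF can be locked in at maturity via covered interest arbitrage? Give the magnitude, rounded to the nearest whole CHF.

CHF 8,521

T = 3/12 years.
Route A — deposit PLN, sell forward: 2,000,000 × 1.006975 × 0.16388 = CHF 330,046.13.
Route B — convert at spot, deposit CHF: 2,000,000 × 0.16553 × 1.022675 = CHF 338,566.79.
The quoted forward undervalues PLN, so borrow PLN, convert to CHF at spot, deposit the CHF at 9.07%, and buy PLN forward at 0.16388 to cover the loan.
The gap between the two covered legs is CHF 8,521.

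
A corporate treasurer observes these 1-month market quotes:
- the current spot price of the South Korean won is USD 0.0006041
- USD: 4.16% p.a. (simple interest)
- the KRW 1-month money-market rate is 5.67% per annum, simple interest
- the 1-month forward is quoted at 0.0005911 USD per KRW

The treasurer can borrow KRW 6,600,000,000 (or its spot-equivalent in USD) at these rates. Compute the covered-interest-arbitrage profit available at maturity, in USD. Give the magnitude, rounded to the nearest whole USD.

T = 1/12 years.
Route A — deposit KRW, sell forward: 6,600,000,000 × 1.004725 × 0.0005911 = USD 3,919,693.45.
Route B — convert at spot, deposit USD: 6,600,000,000 × 0.0006041 × 1.003466667 = USD 4,000,881.81.
The quoted forward undervalues KRW, so borrow KRW, convert to USD at spot, deposit the USD at 4.16%, and buy KRW forward at 0.0005911 to cover the loan.
Arbitrage profit = |3,919,693.45 − 4,000,881.81| = USD 81,188.

USD 81,188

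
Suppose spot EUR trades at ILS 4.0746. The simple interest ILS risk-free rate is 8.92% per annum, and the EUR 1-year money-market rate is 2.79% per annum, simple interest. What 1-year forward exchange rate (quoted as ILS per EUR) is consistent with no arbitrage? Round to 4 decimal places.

4.3176

T = 1 year.
ILS accumulates by 1 + 0.0892×1 = 1.089200.
EUR accumulates by 1 + 0.0279×1 = 1.027900.
Forward (ILS per EUR) = 4.0746 × 1.089200 / 1.027900 = 4.317593.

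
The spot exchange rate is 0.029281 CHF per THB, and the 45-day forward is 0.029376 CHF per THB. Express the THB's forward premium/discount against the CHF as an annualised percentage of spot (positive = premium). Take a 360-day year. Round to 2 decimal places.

+2.60%

T = 45/360 years.
THB trades forward at +0.32444% vs spot over the period.
×(1/T) gives 2.60% p.a.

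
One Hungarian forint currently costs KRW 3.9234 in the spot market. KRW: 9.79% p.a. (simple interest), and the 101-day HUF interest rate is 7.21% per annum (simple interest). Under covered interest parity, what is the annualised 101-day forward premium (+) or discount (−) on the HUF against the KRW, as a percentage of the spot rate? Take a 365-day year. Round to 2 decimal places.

T = 101/365 years.
CIP forward (KRW per HUF) = 3.9234 × 1.0270901/1.019951 = 3.9508617.
(F − S)/S ÷ T = (3.9508617 − 3.9234)/3.9234/(101/365) = 0.025295 → 2.53%.

+2.53%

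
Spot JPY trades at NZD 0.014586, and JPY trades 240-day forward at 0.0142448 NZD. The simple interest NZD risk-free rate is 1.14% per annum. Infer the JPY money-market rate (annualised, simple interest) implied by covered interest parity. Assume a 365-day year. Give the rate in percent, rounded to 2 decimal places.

T = 240/365 years.
By CIP, F/S equals the NZD-to-JPY growth ratio: 0.0142448/0.014586 = 0.9766077.
NZD growth factor: 1 + 0.0114×240/365 = 1.0074959.
So the JPY growth factor = 1.0316281.
(1.0316281 − 1)/T = 0.048101, i.e. 4.81%.

4.81%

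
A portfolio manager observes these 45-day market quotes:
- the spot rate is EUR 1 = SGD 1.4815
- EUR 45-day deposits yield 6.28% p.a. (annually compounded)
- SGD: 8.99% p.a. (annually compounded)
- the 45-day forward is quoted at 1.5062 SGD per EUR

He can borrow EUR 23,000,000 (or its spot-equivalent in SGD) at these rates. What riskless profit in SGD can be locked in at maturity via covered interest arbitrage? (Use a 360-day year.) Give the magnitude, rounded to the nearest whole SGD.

T = 45/360 years.
Invest the EUR and cover forward: 23,000,000 × 1.0076424222 × 1.5062 = SGD 34,907,353.38.
Convert at spot and invest in SGD: 23,000,000 × 1.4815 × 1.0108188486 = SGD 34,443,146.86.
The quoted forward overvalues EUR, so borrow SGD, buy EUR at spot, deposit the EUR at 6.28%, and sell the proceeds forward at 1.5062.
Profit = 34,907,353.38 − 34,443,146.86 = SGD 464,207.

SGD 464,207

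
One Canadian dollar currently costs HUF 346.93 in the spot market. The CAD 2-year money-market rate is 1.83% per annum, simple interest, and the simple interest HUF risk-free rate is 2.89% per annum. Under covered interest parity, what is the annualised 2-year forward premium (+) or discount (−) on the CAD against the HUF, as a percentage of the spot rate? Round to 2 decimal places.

T = 2 years.
F = S · g_HUF/g_CAD = 346.93 × 1.057800/1.036600 = 354.02523.
Annualised premium = (F − S)/S × (1/T) = (354.02523 − 346.93)/346.93 ÷ 2 = 1.02%.

+1.02%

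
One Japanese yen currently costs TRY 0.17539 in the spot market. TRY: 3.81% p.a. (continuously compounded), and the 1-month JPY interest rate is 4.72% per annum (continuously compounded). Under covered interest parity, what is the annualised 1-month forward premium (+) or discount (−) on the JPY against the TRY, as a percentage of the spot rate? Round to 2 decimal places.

T = 1/12 years.
CIP forward (TRY per JPY) = 0.17539 × 1.003180/1.0039411 = 0.17525703.
Annualised premium = (F − S)/S × (1/T) = (0.17525703 − 0.17539)/0.17539 ÷ (1/12) = -0.91%.

-0.91%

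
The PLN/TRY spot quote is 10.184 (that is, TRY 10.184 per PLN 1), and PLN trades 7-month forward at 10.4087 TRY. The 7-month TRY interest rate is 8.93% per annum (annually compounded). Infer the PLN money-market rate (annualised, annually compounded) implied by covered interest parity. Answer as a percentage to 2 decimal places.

4.93%

T = 7/12 years.
By CIP, F/S equals the TRY-to-PLN growth ratio: 10.4087/10.184 = 1.0220640.
TRY growth factor: (1 + 0.0893)^(7/12) = 1.0511613.
That pins the PLN growth at 1.0284692.
r = 1.0284692^(12/7) − 1 = 0.049299 → 4.93%.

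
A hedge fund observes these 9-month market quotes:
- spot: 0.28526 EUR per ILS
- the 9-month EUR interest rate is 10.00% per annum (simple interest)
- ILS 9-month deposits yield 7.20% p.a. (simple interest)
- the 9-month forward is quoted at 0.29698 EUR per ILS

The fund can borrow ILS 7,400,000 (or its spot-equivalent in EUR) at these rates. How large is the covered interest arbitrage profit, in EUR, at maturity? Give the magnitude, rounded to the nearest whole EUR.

EUR 47,082

T = 9/12 years.
Route A — deposit ILS, sell forward: 7,400,000 × 1.054000 × 0.29698 = EUR 2,316,325.21.
Route B — convert at spot, deposit EUR: 7,400,000 × 0.28526 × 1.075000 = EUR 2,269,243.30.
The quoted forward overvalues ILS, so borrow EUR, buy ILS at spot, deposit the ILS at 7.20%, and sell the proceeds forward at 0.29698.
The gap between the two covered legs is EUR 47,082.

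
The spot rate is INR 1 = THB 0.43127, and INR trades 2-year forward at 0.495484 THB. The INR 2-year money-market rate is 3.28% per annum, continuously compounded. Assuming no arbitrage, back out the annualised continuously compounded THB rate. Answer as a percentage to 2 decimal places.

10.22%

T = 2 years.
CIP gives F = S · g_THB/g_INR, so g_THB/g_INR = 0.495484/0.43127 = 1.1488951.
The INR side grows by e^(0.0328×2) = 1.0677995.
That pins the THB growth at 1.2267896.
r = ln(1.2267896)/2 = 0.102200 → 10.22%.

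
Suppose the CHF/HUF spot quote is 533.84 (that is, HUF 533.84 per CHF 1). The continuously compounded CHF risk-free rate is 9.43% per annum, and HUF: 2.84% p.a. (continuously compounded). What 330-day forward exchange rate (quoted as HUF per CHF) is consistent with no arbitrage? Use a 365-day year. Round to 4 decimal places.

T = 330/365 years.
Growth of 1 HUF over T: e^(0.0284×330/365) = 1.026009199.
CHF growth factor: e^(0.0943×330/365) = 1.088997485.
So F = 533.84 × 1.026009199 / 1.088997485 = 502.962365 (HUF/CHF).

502.9624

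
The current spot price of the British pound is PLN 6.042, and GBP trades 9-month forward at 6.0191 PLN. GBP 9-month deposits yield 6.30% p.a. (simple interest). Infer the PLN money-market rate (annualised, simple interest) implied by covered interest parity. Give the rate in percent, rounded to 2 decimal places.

T = 9/12 years.
By CIP, F/S equals the PLN-to-GBP growth ratio: 6.0191/6.042 = 0.9962099.
GBP growth factor: 1 + 0.0630×9/12 = 1.047250.
So the PLN growth factor = 1.0432808.
(1.0432808 − 1)/T = 0.057708, i.e. 5.77%.

5.77%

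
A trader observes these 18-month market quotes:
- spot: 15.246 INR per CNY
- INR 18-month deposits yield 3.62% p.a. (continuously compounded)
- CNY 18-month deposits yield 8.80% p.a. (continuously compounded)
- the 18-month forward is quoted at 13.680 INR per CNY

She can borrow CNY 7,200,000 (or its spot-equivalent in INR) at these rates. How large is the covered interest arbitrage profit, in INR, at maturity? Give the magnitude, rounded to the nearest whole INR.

T = 18/12 years.
Route A — deposit CNY, sell forward: 7,200,000 × 1.14110831927 × 13.680 = INR 112,394,605.01.
Route B — convert at spot, deposit INR: 7,200,000 × 15.246 × 1.05580129504 = INR 115,896,575.12.
The quoted forward undervalues CNY, so borrow CNY, convert to INR at spot, deposit the INR at 3.62%, and buy CNY forward at 13.680 to cover the loan.
The gap between the two covered legs is INR 3,501,970.

INR 3,501,970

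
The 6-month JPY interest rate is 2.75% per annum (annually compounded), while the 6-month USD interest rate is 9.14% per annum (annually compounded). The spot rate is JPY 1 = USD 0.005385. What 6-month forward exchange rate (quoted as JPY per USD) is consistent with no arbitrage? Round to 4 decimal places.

180.1828

T = 6/12 years.
USD accumulates by (1 + 0.0914)^(6/12) = 1.044700914.
JPY growth factor: (1 + 0.0275)^(6/12) = 1.013656747.
So F = 0.005385 × 1.044700914 / 1.013656747 = 0.00554992056 (USD/JPY).
Quoted the other way: 1/0.00554992056 = 180.1828 JPY per USD.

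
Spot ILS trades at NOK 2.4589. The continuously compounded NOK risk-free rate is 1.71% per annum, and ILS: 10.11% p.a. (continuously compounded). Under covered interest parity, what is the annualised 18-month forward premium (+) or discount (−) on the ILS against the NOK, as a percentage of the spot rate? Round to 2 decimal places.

-7.89%

T = 18/12 years.
No-arbitrage forward: 2.4589 × 1.0259818 / 1.1637529 = 2.1678027 NOK/ILS.
Annualised premium = (F − S)/S × (1/T) = (2.1678027 − 2.4589)/2.4589 ÷ (18/12) = -7.89%.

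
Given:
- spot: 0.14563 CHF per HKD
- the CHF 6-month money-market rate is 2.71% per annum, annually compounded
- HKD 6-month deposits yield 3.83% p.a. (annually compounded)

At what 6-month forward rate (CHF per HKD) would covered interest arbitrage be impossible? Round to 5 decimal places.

T = 6/12 years.
Growth of 1 CHF over T: (1 + 0.0271)^(6/12) = 1.0134594.
Growth of 1 HKD over T: (1 + 0.0383)^(6/12) = 1.0189701.
CIP: F = S · (grow CHF)/(grow HKD) = 0.14563 × 1.0134594/1.0189701 = 0.1448424 CHF per HKD.

0.14484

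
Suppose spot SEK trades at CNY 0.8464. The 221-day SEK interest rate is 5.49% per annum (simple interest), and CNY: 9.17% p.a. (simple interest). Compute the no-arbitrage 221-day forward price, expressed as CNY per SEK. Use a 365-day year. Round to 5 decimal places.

T = 221/365 years.
CNY accumulates by 1 + 0.0917×221/365 = 1.0555225.
SEK growth factor: 1 + 0.0549×221/365 = 1.0332408.
CIP: F = S · (grow CNY)/(grow SEK) = 0.8464 × 1.0555225/1.0332408 = 0.8646525 CNY per SEK.

0.86465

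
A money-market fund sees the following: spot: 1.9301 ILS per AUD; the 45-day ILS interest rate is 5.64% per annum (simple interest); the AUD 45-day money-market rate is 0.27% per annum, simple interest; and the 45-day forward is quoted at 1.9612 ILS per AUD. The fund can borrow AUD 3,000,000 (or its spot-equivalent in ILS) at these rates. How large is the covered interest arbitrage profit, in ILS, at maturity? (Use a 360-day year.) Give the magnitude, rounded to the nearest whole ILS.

T = 45/360 years.
Keep in AUD, deliver into the forward: 3,000,000·1.0003375·1.9612 = ILS 5,885,585.72.
Swap to ILS now, deposit: 3,000,000·1.9301·1.007050 = ILS 5,831,121.62.
The quoted forward overvalues AUD, so borrow ILS, buy AUD at spot, deposit the AUD at 0.27%, and sell the proceeds forward at 1.9612.
Profit = 5,885,585.72 − 5,831,121.62 = ILS 54,464.

ILS 54,464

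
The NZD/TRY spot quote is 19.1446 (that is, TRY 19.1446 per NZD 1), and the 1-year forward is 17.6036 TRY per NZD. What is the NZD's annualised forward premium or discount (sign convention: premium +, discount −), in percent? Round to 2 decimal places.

-8.05%

T = 1 year.
Period premium: (17.6036 − 19.1446)/19.1446 = -0.0804927.
Per annum: -0.0804927 / 1 = -0.080493 = -8.05%.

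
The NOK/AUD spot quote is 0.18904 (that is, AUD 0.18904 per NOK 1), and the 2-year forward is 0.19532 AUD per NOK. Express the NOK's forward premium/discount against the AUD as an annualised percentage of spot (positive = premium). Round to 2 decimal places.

T = 2 years.
NOK trades forward at +3.32205% vs spot over the period.
Per annum: 0.0332205 / 2 = 0.016610 = 1.66%.

+1.66%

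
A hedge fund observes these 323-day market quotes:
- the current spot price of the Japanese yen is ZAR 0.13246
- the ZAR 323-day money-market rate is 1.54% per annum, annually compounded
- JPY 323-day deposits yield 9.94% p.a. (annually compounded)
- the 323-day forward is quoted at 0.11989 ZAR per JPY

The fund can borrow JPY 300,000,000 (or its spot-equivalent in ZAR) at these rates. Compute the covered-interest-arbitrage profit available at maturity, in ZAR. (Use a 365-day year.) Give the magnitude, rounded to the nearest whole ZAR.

ZAR 1,165,792

T = 323/365 years.
Keep in JPY, deliver into the forward: 300,000,000·1.0874768098·0.11989 = ZAR 39,113,278.42.
Swap to ZAR now, deposit: 300,000,000·0.13246·1.013615939 = ZAR 40,279,070.18.
The quoted forward undervalues JPY, so borrow JPY, convert to ZAR at spot, deposit the ZAR at 1.54%, and buy JPY forward at 0.11989 to cover the loan.
Profit = 40,279,070.18 − 39,113,278.42 = ZAR 1,165,792.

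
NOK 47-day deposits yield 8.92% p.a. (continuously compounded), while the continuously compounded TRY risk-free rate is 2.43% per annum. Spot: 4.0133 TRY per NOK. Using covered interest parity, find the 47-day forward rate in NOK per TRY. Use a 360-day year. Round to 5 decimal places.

T = 47/360 years.
TRY accumulates by e^(0.0243×47/360) = 1.0031775.
NOK growth factor: e^(0.0892×47/360) = 1.0117136.
So F = 4.0133 × 1.0031775 / 1.0117136 = 3.979439 (TRY/NOK).
Quoted the other way: 1/3.979439 = 0.25129 NOK per TRY.

0.25129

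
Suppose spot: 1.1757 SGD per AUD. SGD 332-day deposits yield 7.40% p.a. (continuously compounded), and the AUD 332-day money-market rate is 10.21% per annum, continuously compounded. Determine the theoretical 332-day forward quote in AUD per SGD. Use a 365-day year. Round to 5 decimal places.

T = 332/365 years.
SGD growth factor: e^(0.0740×332/365) = 1.0696266.
AUD accumulates by e^(0.1021×332/365) = 1.097318.
So F = 1.1757 × 1.0696266 / 1.097318 = 1.146031 (SGD/AUD).
Invert for AUD per SGD: 1 / 1.146031 = 0.87258.

0.87258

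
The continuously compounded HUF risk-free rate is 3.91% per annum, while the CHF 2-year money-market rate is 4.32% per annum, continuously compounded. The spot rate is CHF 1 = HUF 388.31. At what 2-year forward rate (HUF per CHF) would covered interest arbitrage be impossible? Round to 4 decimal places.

385.1389

T = 2 years.
HUF growth factor: e^(0.0391×2) = 1.081338905.
CHF accumulates by e^(0.0432×2) = 1.090242338.
CIP: F = S · (grow HUF)/(grow CHF) = 388.31 × 1.081338905/1.090242338 = 385.138877 HUF per CHF.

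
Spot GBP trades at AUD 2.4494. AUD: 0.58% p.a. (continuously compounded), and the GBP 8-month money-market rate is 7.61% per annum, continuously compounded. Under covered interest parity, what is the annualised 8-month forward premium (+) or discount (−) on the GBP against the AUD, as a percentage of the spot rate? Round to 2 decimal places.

-6.87%

T = 8/12 years.
F = S · g_AUD/g_GBP = 2.4494 × 1.0038742/1.0520423 = 2.3372534.
(F − S)/S ÷ T = (2.3372534 − 2.4494)/2.4494/(8/12) = -0.068678 → -6.87%.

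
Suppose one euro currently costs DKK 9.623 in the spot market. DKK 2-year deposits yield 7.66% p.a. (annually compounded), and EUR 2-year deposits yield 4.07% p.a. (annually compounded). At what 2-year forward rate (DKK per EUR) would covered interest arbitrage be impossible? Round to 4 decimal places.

T = 2 years.
DKK growth factor: (1 + 0.0766)^2 = 1.15906756.
Growth of 1 EUR over T: (1 + 0.0407)^2 = 1.08305649.
CIP: F = S · (grow DKK)/(grow EUR) = 9.623 × 1.15906756/1.08305649 = 10.298361 DKK per EUR.

10.2984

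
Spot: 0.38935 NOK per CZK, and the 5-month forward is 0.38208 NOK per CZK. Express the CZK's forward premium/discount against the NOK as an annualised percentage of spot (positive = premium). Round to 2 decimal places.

T = 5/12 years.
CZK trades forward at -1.86721% vs spot over the period.
×(1/T) gives -4.48% p.a.

-4.48%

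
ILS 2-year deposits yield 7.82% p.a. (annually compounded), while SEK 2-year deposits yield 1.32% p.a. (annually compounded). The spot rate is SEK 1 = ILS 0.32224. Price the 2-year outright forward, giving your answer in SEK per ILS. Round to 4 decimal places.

T = 2 years.
Growth of 1 ILS over T: (1 + 0.0782)^2 = 1.1625152.
Growth of 1 SEK over T: (1 + 0.0132)^2 = 1.0265742.
So F = 0.32224 × 1.1625152 / 1.0265742 = 0.3649117 (ILS/SEK).
Quoted the other way: 1/0.3649117 = 2.7404 SEK per ILS.

2.7404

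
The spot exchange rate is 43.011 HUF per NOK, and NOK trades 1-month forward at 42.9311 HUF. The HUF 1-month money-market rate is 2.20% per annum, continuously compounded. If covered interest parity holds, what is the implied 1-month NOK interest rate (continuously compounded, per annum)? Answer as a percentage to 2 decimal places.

T = 1/12 years.
By CIP, F/S equals the HUF-to-NOK growth ratio: 42.9311/43.011 = 0.9981423.
The HUF side grows by e^(0.0220×1/12) = 1.001835.
So the NOK growth factor = 1.0036996.
r = ln(1.0036996)/(1/12) = 0.044313 → 4.43%.

4.43%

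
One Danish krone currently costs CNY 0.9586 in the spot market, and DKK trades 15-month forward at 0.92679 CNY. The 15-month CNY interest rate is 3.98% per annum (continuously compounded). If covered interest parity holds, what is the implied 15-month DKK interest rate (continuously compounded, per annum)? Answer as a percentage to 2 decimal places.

T = 15/12 years.
CIP gives F = S · g_CNY/g_DKK, so g_CNY/g_DKK = 0.92679/0.9586 = 0.9668162.
The CNY side grows by e^(0.0398×15/12) = 1.0510083.
So the DKK growth factor = 1.0870818.
r = ln(1.0870818)/(15/12) = 0.066797 → 6.68%.

6.68%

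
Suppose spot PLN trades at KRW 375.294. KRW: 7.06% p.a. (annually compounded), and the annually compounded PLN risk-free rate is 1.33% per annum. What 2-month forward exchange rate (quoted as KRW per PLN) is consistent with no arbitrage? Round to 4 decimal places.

378.7504

T = 2/12 years.
KRW accumulates by (1 + 0.0706)^(2/12) = 1.011434756.
Growth of 1 PLN over T: (1 + 0.0133)^(2/12) = 1.002204482.
Forward (KRW per PLN) = 375.294 × 1.011434756 / 1.002204482 = 378.750447.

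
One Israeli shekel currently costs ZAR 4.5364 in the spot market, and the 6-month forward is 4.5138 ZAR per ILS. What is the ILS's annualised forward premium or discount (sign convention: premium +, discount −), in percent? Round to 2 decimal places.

-1.00%

T = 6/12 years.
ILS trades forward at -0.49819% vs spot over the period.
Annualise by dividing by T: -0.0049819 / (6/12) = -0.009964 → -1.00%.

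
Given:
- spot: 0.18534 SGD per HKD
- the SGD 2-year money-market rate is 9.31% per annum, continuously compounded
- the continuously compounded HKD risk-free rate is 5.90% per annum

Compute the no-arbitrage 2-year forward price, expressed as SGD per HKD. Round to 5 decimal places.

0.19842

T = 2 years.
Growth of 1 SGD over T: e^(0.0931×2) = 1.2046632.
HKD growth factor: e^(0.0590×2) = 1.1252441.
Forward (SGD per HKD) = 0.18534 × 1.2046632 / 1.1252441 = 0.1984212.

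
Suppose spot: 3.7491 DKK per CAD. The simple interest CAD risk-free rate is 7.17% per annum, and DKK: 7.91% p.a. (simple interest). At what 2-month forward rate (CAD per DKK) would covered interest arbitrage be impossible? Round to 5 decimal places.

0.26641

T = 2/12 years.
DKK growth factor: 1 + 0.0791×2/12 = 1.0131833.
CAD accumulates by 1 + 0.0717×2/12 = 1.011950.
CIP: F = S · (grow DKK)/(grow CAD) = 3.7491 × 1.0131833/1.011950 = 3.753669 DKK per CAD.
Quoted the other way: 1/3.753669 = 0.26641 CAD per DKK.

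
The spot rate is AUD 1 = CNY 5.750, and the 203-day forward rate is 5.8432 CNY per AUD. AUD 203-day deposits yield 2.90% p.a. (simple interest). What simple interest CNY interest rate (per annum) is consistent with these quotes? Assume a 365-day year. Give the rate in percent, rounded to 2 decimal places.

T = 203/365 years.
CIP gives F = S · g_CNY/g_AUD, so g_CNY/g_AUD = 5.8432/5.75 = 1.0162087.
The AUD side grows by 1 + 0.0290×203/365 = 1.0161288.
So the CNY growth factor = 1.0325989.
r = (1.0325989 − 1)/(203/365) = 0.058614 → 5.86%.

5.86%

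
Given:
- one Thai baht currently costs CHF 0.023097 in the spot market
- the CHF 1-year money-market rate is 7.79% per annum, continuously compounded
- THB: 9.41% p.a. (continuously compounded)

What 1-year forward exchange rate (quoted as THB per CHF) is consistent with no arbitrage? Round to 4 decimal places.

T = 1 year.
CHF growth factor: e^(0.0779×1) = 1.08101455.
THB growth factor: e^(0.0941×1) = 1.09866961.
So F = 0.023097 × 1.08101455 / 1.09866961 = 0.022725843 (CHF/THB).
Invert for THB per CHF: 1 / 0.022725843 = 44.0028.

44.0028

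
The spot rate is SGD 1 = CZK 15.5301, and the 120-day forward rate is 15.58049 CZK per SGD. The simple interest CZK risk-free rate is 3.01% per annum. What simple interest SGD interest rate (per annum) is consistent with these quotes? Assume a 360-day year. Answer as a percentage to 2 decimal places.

T = 120/360 years.
CIP gives F = S · g_CZK/g_SGD, so g_CZK/g_SGD = 15.58049/15.5301 = 1.0032447.
CZK growth factor: 1 + 0.0301×120/360 = 1.0100333.
So the SGD growth factor = 1.0067666.
r = (1.0067666 − 1)/(120/360) = 0.020300 → 2.03%.

2.03%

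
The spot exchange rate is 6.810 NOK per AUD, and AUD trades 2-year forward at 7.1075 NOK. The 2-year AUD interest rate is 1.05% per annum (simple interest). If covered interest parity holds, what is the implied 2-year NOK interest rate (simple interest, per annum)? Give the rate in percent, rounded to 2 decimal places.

T = 2 years.
CIP gives F = S · g_NOK/g_AUD, so g_NOK/g_AUD = 7.1075/6.81 = 1.0436858.
The AUD side grows by 1 + 0.0105×2 = 1.021000.
Hence g_NOK = 1.0656032.
(1.0656032 − 1)/T = 0.032802, i.e. 3.28%.

3.28%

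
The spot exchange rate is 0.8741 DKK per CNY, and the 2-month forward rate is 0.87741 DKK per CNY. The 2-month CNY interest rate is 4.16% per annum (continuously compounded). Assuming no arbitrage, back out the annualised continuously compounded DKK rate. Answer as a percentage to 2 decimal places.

T = 2/12 years.
By CIP, F/S equals the DKK-to-CNY growth ratio: 0.87741/0.8741 = 1.0037868.
CNY growth factor: e^(0.0416×2/12) = 1.0069574.
Hence g_DKK = 1.0107705.
r = ln(1.0107705)/(2/12) = 0.064277 → 6.43%.

6.43%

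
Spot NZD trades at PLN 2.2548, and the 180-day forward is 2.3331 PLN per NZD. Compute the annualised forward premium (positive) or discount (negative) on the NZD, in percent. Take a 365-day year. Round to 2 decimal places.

T = 180/365 years.
NZD trades forward at +3.47259% vs spot over the period.
Annualise by dividing by T: 0.0347259 / (180/365) = 0.070416 → 7.04%.

+7.04%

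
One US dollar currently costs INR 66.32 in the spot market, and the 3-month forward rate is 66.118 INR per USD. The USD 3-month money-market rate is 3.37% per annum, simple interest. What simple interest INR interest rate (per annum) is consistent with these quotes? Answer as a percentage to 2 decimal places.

T = 3/12 years.
By CIP, F/S equals the INR-to-USD growth ratio: 66.118/66.32 = 0.9969542.
USD growth factor: 1 + 0.0337×3/12 = 1.008425.
Hence g_INR = 1.0053535.
r = (1.0053535 − 1)/(3/12) = 0.021414 → 2.14%.

2.14%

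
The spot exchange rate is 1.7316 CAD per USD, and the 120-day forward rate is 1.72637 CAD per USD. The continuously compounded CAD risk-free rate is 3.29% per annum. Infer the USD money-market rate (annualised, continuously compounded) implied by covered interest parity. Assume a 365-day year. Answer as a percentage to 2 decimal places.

4.21%

T = 120/365 years.
By CIP, F/S equals the CAD-to-USD growth ratio: 1.72637/1.7316 = 0.9969797.
CAD growth factor: e^(0.0329×120/365) = 1.0108751.
Hence g_USD = 1.0139375.
r = ln(1.0139375)/(120/365) = 0.042101 → 4.21%.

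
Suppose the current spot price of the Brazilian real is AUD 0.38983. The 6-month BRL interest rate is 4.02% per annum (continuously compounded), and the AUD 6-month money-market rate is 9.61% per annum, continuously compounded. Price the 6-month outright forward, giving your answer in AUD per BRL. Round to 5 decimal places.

T = 6/12 years.
Growth of 1 AUD over T: e^(0.0961×6/12) = 1.0492231.
BRL growth factor: e^(0.0402×6/12) = 1.0203034.
So F = 0.38983 × 1.0492231 / 1.0203034 = 0.4008794 (AUD/BRL).

0.40088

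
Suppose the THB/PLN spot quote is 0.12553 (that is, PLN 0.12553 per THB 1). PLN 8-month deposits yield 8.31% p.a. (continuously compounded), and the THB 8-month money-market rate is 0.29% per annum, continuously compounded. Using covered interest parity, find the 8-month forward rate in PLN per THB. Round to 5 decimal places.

T = 8/12 years.
PLN growth factor: e^(0.0831×8/12) = 1.0569633.
THB growth factor: e^(0.0029×8/12) = 1.0019352.
CIP: F = S · (grow PLN)/(grow THB) = 0.12553 × 1.0569633/1.0019352 = 0.1324243 PLN per THB.

0.13242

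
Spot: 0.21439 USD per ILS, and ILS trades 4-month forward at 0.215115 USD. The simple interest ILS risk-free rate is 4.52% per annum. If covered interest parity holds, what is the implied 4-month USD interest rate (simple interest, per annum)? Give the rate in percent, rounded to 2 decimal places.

T = 4/12 years.
By CIP, F/S equals the USD-to-ILS growth ratio: 0.215115/0.21439 = 1.0033817.
The ILS side grows by 1 + 0.0452×4/12 = 1.0150667.
That pins the USD growth at 1.0184994.
(1.0184994 − 1)/T = 0.055498, i.e. 5.55%.

5.55%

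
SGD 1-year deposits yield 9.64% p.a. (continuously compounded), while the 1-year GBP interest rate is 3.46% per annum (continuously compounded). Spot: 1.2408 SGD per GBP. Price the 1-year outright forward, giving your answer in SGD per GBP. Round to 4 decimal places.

T = 1 year.
SGD growth factor: e^(0.0964×1) = 1.1011995.
Growth of 1 GBP over T: e^(0.0346×1) = 1.0352055.
Forward (SGD per GBP) = 1.2408 × 1.1011995 / 1.0352055 = 1.319901.

1.3199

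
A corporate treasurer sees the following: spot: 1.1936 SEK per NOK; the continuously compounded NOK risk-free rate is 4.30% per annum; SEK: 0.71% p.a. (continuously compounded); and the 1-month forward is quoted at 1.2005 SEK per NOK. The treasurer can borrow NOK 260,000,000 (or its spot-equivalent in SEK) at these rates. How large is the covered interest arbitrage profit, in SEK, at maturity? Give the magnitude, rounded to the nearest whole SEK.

SEK 2,730,802

T = 1/12 years.
Route A — deposit NOK, sell forward: 260,000,000 × 1.00358976115 × 1.2005 = SEK 313,250,472.15.
Route B — convert at spot, deposit SEK: 260,000,000 × 1.1936 × 1.00059184174 = SEK 310,519,669.80.
The quoted forward overvalues NOK, so borrow SEK, buy NOK at spot, deposit the NOK at 4.30%, and sell the proceeds forward at 1.2005.
The gap between the two covered legs is SEK 2,730,802.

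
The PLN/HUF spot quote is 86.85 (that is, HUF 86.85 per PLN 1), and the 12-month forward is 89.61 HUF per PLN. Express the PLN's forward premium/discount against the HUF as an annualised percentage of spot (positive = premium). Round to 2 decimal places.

+3.18%

T = 1 year.
(F − S)/S = (89.61 − 86.85)/86.85 = 0.0317789.
Annualise by dividing by T: 0.0317789 / 1 = 0.031779 → 3.18%.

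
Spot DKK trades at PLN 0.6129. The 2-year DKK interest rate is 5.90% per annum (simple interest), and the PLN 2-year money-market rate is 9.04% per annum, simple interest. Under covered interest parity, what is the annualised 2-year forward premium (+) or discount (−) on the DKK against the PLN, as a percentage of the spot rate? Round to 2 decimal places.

+2.81%

T = 2 years.
F = S · g_PLN/g_DKK = 0.6129 × 1.180800/1.118000 = 0.6473277.
(F − S)/S ÷ T = (0.6473277 − 0.6129)/0.6129/2 = 0.028086 → 2.81%.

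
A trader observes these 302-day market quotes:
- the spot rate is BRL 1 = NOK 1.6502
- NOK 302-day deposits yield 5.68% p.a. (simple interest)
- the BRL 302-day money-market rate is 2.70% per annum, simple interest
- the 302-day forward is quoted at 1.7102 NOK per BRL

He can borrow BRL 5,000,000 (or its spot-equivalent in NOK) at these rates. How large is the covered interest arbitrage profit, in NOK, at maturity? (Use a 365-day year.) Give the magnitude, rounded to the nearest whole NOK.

T = 302/365 years.
Route A — deposit BRL, sell forward: 5,000,000 × 1.022339726 × 1.7102 = NOK 8,742,027.00.
Route B — convert at spot, deposit NOK: 5,000,000 × 1.6502 × 1.046996164 = NOK 8,638,765.35.
The quoted forward overvalues BRL, so borrow NOK, buy BRL at spot, deposit the BRL at 2.70%, and sell the proceeds forward at 1.7102.
The gap between the two covered legs is NOK 103,262.

NOK 103,262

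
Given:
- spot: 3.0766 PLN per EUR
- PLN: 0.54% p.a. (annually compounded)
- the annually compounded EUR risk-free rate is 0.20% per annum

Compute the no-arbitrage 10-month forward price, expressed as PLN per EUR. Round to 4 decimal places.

T = 10/12 years.
Growth of 1 PLN over T: (1 + 0.0054)^(10/12) = 1.004498.
EUR growth factor: (1 + 0.0020)^(10/12) = 1.0016664.
So F = 3.0766 × 1.004498 / 1.0016664 = 3.085297 (PLN/EUR).

3.0853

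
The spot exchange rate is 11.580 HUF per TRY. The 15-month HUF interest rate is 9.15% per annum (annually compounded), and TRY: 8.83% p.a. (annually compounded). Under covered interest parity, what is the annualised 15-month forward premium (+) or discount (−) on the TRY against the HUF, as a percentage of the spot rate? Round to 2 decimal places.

T = 15/12 years.
F = S · g_HUF/g_TRY = 11.58 × 1.1156544/1.1115674 = 11.622577.
(F − S)/S ÷ T = (11.622577 − 11.58)/11.58/(15/12) = 0.002941 → 0.29%.

+0.29%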